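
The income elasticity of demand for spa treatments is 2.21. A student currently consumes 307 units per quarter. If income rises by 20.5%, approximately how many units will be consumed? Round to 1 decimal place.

%ΔQ ≈ η × %ΔI = 2.21 × 20.5% = 45.305%.
New Q ≈ 307 × (1 + 0.45305) = 446.1.

446.1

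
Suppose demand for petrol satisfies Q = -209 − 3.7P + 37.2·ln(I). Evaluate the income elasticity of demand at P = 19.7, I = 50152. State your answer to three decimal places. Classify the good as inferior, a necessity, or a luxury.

At P = 19.7, I = 50152: Q = 120.719.
Holding P constant, ∂Q/∂I = 37.2/I = 0.000741745.
η_I = (∂Q/∂I)·(I/Q) = 0.000741745 × (50152/120.719) = 0.308.
Since 0 < η < 1, this is a necessity.

0.308 (necessity)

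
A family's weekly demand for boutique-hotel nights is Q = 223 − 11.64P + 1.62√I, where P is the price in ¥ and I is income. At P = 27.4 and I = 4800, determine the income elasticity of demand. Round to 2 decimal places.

3.44

At P = 27.4, I = 4800: Q = 16.301.
Holding P constant, ∂Q/∂I = 1.62/(2√I) = 0.0116913.
η_I = (∂Q/∂I)·(I/Q) = 0.0116913 × (4800/16.301) = 3.44.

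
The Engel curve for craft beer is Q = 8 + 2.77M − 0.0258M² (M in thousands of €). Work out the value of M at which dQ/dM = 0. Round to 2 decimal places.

53.68

dQ/dM = 2.77 − 0.0516M.
The good is inferior where dQ/dM < 0. Setting dQ/dM = 0 gives M = 2.77 / 0.0516 = 53.68.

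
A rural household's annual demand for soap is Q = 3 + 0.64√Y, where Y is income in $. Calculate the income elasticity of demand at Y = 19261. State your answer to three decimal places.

0.484

At Y = 19261: Q = 91.822.
dQ/dY = 0.64/(2√Y) = 0.00230574 at this income.
η = (dQ/dY)·(Y/Q) = 0.00230574 × (19261/91.822) = 0.484.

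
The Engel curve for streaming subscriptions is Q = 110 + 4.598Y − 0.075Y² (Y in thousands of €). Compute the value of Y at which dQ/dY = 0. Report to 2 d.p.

30.65

dQ/dY = 4.598 − 0.15Y.
The good is inferior where dQ/dY < 0. Setting dQ/dY = 0 gives Y = 4.598 / 0.15 = 30.65.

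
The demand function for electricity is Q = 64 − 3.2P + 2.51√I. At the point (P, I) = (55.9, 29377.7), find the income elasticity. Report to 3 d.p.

0.682

At P = 55.9, I = 29377.7: Q = 315.332.
Holding P constant, ∂Q/∂I = 2.51/(2√I) = 0.00732209.
η_I = (∂Q/∂I)·(I/Q) = 0.00732209 × (29377.7/315.332) = 0.682.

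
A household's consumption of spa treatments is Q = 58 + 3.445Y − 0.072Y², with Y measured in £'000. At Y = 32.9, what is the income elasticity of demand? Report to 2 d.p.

At Y = 32.9: Q = 93.4070.
dQ/dY = 3.445 − 0.144Y = -1.29260.
η = (dQ/dY)·(Y/Q) = -1.29260 × (32.9/93.4070) = -0.46.

-0.46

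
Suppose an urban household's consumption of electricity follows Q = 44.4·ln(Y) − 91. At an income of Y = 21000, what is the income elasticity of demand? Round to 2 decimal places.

At Y = 21000: Q = 350.881.
dQ/dY = 44.4/Y = 0.00211429 at this income.
η = (dQ/dY)·(Y/Q) = 0.00211429 × (21000/350.881) = 0.13.

0.13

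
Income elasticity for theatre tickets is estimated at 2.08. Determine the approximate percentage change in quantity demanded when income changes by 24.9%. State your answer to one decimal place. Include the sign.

51.8%

%ΔQ ≈ η × %ΔI = 2.08 × 24.9% = 51.8%.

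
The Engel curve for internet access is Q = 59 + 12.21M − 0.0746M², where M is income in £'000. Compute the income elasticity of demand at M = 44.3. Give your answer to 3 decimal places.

0.547

At M = 44.3: Q = 453.5012.
dQ/dM = 12.21 − 0.1492M = 5.60044.
η = (dQ/dM)·(M/Q) = 5.60044 × (44.3/453.5012) = 0.547.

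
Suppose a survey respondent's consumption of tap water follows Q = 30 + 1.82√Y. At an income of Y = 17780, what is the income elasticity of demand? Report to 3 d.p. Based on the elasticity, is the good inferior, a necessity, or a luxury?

At Y = 17780: Q = 272.682.
dQ/dY = 1.82/(2√Y) = 0.00682457 at this income.
η = (dQ/dY)·(Y/Q) = 0.00682457 × (17780/272.682) = 0.445.
Since 0 < η < 1, the good is a necessity.

0.445 (necessity)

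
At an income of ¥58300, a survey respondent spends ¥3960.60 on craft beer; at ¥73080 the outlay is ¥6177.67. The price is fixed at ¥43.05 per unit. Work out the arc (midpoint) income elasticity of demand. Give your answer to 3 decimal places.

With a constant price, Q₁ = 3960.60/43.05 = 92.000 and Q₂ = 6177.67/43.05 = 143.500 (equivalently, work directly with expenditure since P cancels).
Midpoint %ΔQ = (6177.67 − 3960.60)/5069.14 = 0.43737; midpoint %ΔI = (73080 − 58300)/65690 = 0.22500.
η = 0.43737 / 0.22500 = 1.944.

1.944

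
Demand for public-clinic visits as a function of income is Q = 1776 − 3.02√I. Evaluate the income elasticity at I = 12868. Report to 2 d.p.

-0.12

At I = 12868: Q = 1433.420.
dQ/dI = -3.02/(2√I) = -0.0133113 at this income.
η = (dQ/dI)·(I/Q) = -0.0133113 × (12868/1433.420) = -0.12.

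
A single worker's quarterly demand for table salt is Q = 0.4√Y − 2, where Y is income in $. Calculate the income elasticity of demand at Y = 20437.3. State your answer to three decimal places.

0.518

At Y = 20437.3: Q = 55.184.
dQ/dY = 0.4/(2√Y) = 0.001399 at this income.
η = (dQ/dY)·(Y/Q) = 0.001399 × (20437.3/55.184) = 0.518.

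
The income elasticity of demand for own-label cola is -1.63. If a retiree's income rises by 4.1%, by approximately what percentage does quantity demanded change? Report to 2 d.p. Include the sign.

-6.68%

%ΔQ ≈ η × %ΔI = -1.63 × 4.1% = -6.68%.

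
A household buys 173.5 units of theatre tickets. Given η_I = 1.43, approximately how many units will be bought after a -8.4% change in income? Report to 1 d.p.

152.7

%ΔQ ≈ η × %ΔI = 1.43 × (-8.4%) = -12.012%.
New Q ≈ 173.5 × (1 − 0.12012) = 152.7.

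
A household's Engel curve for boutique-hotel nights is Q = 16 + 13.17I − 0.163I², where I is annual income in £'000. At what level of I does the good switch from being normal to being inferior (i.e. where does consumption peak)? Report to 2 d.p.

dQ/dI = 13.17 − 0.326I.
The good is inferior where dQ/dI < 0. Setting dQ/dI = 0 gives I = 13.17 / 0.326 = 40.40.

40.40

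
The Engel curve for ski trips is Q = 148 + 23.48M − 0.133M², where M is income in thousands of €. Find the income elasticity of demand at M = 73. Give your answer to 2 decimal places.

At M = 73: Q = 1153.2830.
dQ/dM = 23.48 − 0.266M = 4.06200.
η = (dQ/dM)·(M/Q) = 4.06200 × (73/1153.2830) = 0.26.

0.26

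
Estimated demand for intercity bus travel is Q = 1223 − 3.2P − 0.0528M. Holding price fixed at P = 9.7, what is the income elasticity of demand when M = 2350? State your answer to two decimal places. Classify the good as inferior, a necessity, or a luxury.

-0.12 (inferior good)

At P = 9.7, M = 2350: Q = 1067.880.
Holding P constant, ∂Q/∂M = −0.0528.
η_M = (∂Q/∂M)·(M/Q) = -0.0528 × (2350/1067.880) = -0.12.
Since η < 0, this is an inferior good.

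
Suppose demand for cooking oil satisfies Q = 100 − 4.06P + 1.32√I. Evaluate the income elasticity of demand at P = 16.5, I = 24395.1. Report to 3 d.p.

At P = 16.5, I = 24395.1: Q = 239.180.
Holding P constant, ∂Q/∂I = 1.32/(2√I) = 0.00422564.
η_I = (∂Q/∂I)·(I/Q) = 0.00422564 × (24395.1/239.180) = 0.431.

0.431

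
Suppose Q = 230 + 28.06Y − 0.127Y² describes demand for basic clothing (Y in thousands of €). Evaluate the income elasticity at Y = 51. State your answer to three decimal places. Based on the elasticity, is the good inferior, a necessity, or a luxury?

0.579 (necessity)

At Y = 51: Q = 1330.7330.
dQ/dY = 28.06 − 0.254Y = 15.10600.
η = (dQ/dY)·(Y/Q) = 15.10600 × (51/1330.7330) = 0.579.
0 < η < 1 ⇒ necessity.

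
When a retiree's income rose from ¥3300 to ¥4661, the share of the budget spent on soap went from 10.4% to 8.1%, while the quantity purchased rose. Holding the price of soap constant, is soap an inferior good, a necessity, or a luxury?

necessity

Quantity rises but the budget share falls as income rises, so 0 < η < 1.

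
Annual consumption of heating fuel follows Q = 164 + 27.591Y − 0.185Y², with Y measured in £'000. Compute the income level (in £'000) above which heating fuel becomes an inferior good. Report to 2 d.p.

dQ/dY = 27.591 − 0.37Y.
The good is inferior where dQ/dY < 0. Setting dQ/dY = 0 gives Y = 27.591 / 0.37 = 74.57.

74.57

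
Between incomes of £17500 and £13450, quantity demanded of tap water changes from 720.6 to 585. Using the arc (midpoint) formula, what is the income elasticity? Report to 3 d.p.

0.794

ΔQ = 585 − 720.6 = -135.6; midpoint Q̄ = (720.6 + 585)/2 = 652.8.
ΔI = 13450 − 17500 = -4050; midpoint Ī = (17500 + 13450)/2 = 15475.
η = (ΔQ/Q̄) ÷ (ΔI/Ī) = (-135.6/652.8) ÷ (-4050/15475) = 0.794.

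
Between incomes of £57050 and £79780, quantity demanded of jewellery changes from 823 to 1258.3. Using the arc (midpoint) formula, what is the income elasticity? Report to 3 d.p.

ΔQ = 1258.3 − 823 = 435.3; midpoint Q̄ = (823 + 1258.3)/2 = 1040.65.
ΔI = 79780 − 57050 = 22730; midpoint Ī = (57050 + 79780)/2 = 68415.
η = (ΔQ/Q̄) ÷ (ΔI/Ī) = (435.3/1040.65) ÷ (22730/68415) = 1.259.

1.259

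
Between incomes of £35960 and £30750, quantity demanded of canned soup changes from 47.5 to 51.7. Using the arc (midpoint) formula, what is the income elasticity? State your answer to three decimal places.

-0.542

ΔQ = 51.7 − 47.5 = 4.2; midpoint Q̄ = (47.5 + 51.7)/2 = 49.6.
ΔI = 30750 − 35960 = -5210; midpoint Ī = (35960 + 30750)/2 = 33355.
η = (ΔQ/Q̄) ÷ (ΔI/Ī) = (4.2/49.6) ÷ (-5210/33355) = -0.542.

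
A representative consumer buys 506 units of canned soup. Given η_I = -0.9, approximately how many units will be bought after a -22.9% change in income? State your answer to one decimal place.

610.3

%ΔQ ≈ η × %ΔI = -0.9 × (-22.9%) = 20.61%.
New Q ≈ 506 × (1 + 0.2061) = 610.3.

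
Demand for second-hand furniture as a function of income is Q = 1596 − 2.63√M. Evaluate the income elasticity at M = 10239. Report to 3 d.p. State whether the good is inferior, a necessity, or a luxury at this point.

At M = 10239: Q = 1329.876.
dQ/dM = -2.63/(2√M) = -0.0129956 at this income.
η = (dQ/dM)·(M/Q) = -0.0129956 × (10239/1329.876) = -0.100.
Since η < 0, the good is an inferior good.

-0.100 (inferior good)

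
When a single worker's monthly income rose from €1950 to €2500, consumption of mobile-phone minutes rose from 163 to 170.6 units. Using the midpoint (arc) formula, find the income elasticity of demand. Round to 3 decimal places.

ΔQ = 170.6 − 163 = 7.6; midpoint Q̄ = (163 + 170.6)/2 = 166.8.
ΔI = 2500 − 1950 = 550; midpoint Ī = (1950 + 2500)/2 = 2225.
η = (ΔQ/Q̄) ÷ (ΔI/Ī) = (7.6/166.8) ÷ (550/2225) = 0.184.

0.184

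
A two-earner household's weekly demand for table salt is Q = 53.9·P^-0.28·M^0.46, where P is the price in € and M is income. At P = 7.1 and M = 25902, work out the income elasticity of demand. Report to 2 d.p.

For a multiplicative demand Q = A·P^α·M^β, the income elasticity is β everywhere.
Here β = 0.46, so η = 0.46.

0.46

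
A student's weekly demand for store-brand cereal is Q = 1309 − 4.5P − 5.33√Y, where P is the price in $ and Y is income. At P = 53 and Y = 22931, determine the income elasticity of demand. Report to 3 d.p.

At P = 53, Y = 22931: Q = 263.379.
Holding P constant, ∂Q/∂Y = -5.33/(2√Y) = -0.0175989.
η_Y = (∂Q/∂Y)·(Y/Q) = -0.0175989 × (22931/263.379) = -1.532.

-1.532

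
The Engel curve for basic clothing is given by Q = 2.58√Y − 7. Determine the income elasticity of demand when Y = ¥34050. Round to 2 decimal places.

0.51

At Y = 34050: Q = 469.078.
dQ/dY = 2.58/(2√Y) = 0.00699087 at this income.
η = (dQ/dY)·(Y/Q) = 0.00699087 × (34050/469.078) = 0.51.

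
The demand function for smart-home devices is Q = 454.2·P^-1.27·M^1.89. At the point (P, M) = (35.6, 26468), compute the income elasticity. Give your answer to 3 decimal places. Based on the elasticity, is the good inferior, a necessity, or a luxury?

For a multiplicative demand Q = A·P^α·M^β, the income elasticity is β everywhere.
Here β = 1.89, so η = 1.890.
Since η > 1, this is a luxury.

1.890 (luxury)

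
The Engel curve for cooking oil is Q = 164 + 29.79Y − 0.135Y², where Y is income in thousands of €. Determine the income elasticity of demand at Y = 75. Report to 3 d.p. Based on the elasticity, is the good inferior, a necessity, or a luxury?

At Y = 75: Q = 1638.8750.
dQ/dY = 29.79 − 0.27Y = 9.54000.
η = (dQ/dY)·(Y/Q) = 9.54000 × (75/1638.8750) = 0.437.
0 < η < 1 ⇒ necessity.

0.437 (necessity)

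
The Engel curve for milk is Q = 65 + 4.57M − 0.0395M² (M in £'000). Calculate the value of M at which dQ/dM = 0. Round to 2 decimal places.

dQ/dM = 4.57 − 0.079M.
The good is inferior where dQ/dM < 0. Setting dQ/dM = 0 gives M = 4.57 / 0.079 = 57.85.

57.85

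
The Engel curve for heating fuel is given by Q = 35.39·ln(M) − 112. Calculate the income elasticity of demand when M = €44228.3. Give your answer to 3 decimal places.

At M = 44228.3: Q = 266.571.
dQ/dM = 35.39/M = 0.000800166 at this income.
η = (dQ/dM)·(M/Q) = 0.000800166 × (44228.3/266.571) = 0.133.

0.133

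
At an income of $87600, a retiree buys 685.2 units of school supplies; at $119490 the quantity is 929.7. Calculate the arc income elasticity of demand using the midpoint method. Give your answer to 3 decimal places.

ΔQ = 929.7 − 685.2 = 244.5; midpoint Q̄ = (685.2 + 929.7)/2 = 807.45.
ΔI = 119490 − 87600 = 31890; midpoint Ī = (87600 + 119490)/2 = 103545.
η = (ΔQ/Q̄) ÷ (ΔI/Ī) = (244.5/807.45) ÷ (31890/103545) = 0.983.

0.983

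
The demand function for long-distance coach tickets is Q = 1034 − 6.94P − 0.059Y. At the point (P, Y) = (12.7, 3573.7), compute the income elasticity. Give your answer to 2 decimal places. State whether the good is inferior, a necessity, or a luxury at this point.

At P = 12.7, Y = 3573.7: Q = 735.014.
Holding P constant, ∂Q/∂Y = −0.059.
η_Y = (∂Q/∂Y)·(Y/Q) = -0.059 × (3573.7/735.014) = -0.29.
Since η < 0, this is an inferior good.

-0.29 (inferior good)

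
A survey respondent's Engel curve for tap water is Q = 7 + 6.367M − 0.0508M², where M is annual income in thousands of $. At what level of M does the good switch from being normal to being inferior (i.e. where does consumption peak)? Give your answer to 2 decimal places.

dQ/dM = 6.367 − 0.1016M.
The good is inferior where dQ/dM < 0. Setting dQ/dM = 0 gives M = 6.367 / 0.1016 = 62.67.

62.67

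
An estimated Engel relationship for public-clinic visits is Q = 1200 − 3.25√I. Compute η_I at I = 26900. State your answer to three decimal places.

-0.400

At I = 26900: Q = 666.960.
dQ/dI = -3.25/(2√I) = -0.0099078 at this income.
η = (dQ/dI)·(I/Q) = -0.0099078 × (26900/666.960) = -0.400.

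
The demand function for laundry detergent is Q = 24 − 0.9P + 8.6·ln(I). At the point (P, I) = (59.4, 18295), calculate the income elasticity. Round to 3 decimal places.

0.157

At P = 59.4, I = 18295: Q = 54.944.
Holding P constant, ∂Q/∂I = 8.6/I = 0.000470074.
η_I = (∂Q/∂I)·(I/Q) = 0.000470074 × (18295/54.944) = 0.157.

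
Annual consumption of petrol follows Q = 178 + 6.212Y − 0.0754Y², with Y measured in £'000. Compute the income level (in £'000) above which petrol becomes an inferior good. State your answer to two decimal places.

dQ/dY = 6.212 − 0.1508Y.
The good is inferior where dQ/dY < 0. Setting dQ/dY = 0 gives Y = 6.212 / 0.1508 = 41.19.

41.19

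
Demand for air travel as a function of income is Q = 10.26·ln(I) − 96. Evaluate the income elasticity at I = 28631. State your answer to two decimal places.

At I = 28631: Q = 9.291.
dQ/dI = 10.26/I = 0.000358353 at this income.
η = (dQ/dI)·(I/Q) = 0.000358353 × (28631/9.291) = 1.10.

1.10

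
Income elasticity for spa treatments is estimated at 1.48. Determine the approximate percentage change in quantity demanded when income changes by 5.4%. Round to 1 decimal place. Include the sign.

%ΔQ ≈ η × %ΔI = 1.48 × 5.4% = 8.0%.

8.0%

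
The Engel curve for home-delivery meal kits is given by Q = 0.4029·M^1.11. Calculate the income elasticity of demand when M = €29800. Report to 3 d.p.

1.110

For Q = A·M^β the income elasticity is constant and equal to β.
Here β = 1.11, so η = 1.110.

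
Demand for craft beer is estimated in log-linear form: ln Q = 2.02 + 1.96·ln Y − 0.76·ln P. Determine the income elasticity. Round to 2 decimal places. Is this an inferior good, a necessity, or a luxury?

In a log-linear demand, the coefficient on ln Y is the income elasticity.
So η = 1.96.
η > 1 ⇒ luxury.

1.96 (luxury)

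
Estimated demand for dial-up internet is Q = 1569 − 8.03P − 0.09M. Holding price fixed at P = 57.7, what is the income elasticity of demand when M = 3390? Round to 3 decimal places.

At P = 57.7, M = 3390: Q = 800.569.
Holding P constant, ∂Q/∂M = −0.09.
η_M = (∂Q/∂M)·(M/Q) = -0.09 × (3390/800.569) = -0.381.

-0.381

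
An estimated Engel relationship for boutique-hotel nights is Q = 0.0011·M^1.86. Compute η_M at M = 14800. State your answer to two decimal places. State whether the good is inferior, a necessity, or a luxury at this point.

For Q = A·M^β the income elasticity is constant and equal to β.
Here β = 1.86, so η = 1.86.
Since η > 1, the good is a luxury.

1.86 (luxury)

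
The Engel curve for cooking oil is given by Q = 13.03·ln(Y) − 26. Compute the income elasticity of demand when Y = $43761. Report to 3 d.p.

0.115

At Y = 43761: Q = 113.245.
dQ/dY = 13.03/Y = 0.000297754 at this income.
η = (dQ/dY)·(Y/Q) = 0.000297754 × (43761/113.245) = 0.115.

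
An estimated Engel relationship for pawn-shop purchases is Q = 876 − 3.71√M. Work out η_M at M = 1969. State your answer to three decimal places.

-0.116

At M = 1969: Q = 711.375.
dQ/dM = -3.71/(2√M) = -0.0418043 at this income.
η = (dQ/dM)·(M/Q) = -0.0418043 × (1969/711.375) = -0.116.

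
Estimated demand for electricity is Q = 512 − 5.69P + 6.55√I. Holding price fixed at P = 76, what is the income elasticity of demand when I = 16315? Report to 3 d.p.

0.457

At P = 76, I = 16315: Q = 916.193.
Holding P constant, ∂Q/∂I = 6.55/(2√I) = 0.02564.
η_I = (∂Q/∂I)·(I/Q) = 0.02564 × (16315/916.193) = 0.457.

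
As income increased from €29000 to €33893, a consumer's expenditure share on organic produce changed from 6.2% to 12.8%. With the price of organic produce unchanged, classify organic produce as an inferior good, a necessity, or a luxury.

luxury

The budget share rises as income rises, so η > 1.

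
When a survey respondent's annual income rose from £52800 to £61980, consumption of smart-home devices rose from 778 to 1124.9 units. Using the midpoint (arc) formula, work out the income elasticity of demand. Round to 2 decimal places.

2.28

ΔQ = 1124.9 − 778 = 346.9; midpoint Q̄ = (778 + 1124.9)/2 = 951.45.
ΔI = 61980 − 52800 = 9180; midpoint Ī = (52800 + 61980)/2 = 57390.
η = (ΔQ/Q̄) ÷ (ΔI/Ī) = (346.9/951.45) ÷ (9180/57390) = 2.28.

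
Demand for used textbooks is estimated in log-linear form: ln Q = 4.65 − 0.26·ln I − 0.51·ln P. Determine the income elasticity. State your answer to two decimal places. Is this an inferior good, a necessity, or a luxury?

-0.26 (inferior good)

In a log-linear demand, the coefficient on ln I is the income elasticity.
So η = -0.26.
η < 0 ⇒ inferior good.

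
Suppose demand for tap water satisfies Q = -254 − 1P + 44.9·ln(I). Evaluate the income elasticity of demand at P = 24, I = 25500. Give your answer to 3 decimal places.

At P = 24, I = 25500: Q = 177.575.
Holding P constant, ∂Q/∂I = 44.9/I = 0.00176078.
η_I = (∂Q/∂I)·(I/Q) = 0.00176078 × (25500/177.575) = 0.253.

0.253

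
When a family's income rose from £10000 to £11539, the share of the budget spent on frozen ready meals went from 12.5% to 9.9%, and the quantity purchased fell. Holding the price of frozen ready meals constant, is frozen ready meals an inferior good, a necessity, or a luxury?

inferior good

Quantity demanded falls as income rises, so η < 0.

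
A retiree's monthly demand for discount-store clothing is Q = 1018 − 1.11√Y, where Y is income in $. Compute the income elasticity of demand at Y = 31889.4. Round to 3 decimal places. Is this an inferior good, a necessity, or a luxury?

-0.121 (inferior good)

At Y = 31889.4: Q = 819.781.
dQ/dY = -1.11/(2√Y) = -0.00310792 at this income.
η = (dQ/dY)·(Y/Q) = -0.00310792 × (31889.4/819.781) = -0.121.
Since η < 0, the good is an inferior good.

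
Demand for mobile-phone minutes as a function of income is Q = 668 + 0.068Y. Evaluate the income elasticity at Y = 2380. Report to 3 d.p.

0.195

At Y = 2380: Q = 829.840.
dQ/dY = 0.068.
η = (dQ/dY)·(Y/Q) = 0.068 × (2380/829.840) = 0.195.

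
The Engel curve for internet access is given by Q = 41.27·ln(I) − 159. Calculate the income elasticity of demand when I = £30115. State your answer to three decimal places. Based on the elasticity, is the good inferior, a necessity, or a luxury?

At I = 30115: Q = 266.608.
dQ/dI = 41.27/I = 0.00137041 at this income.
η = (dQ/dI)·(I/Q) = 0.00137041 × (30115/266.608) = 0.155.
Since 0 < η < 1, the good is a necessity.

0.155 (necessity)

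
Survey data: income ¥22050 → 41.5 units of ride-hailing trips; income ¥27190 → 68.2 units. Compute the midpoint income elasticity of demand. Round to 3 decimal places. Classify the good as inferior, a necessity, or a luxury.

ΔQ = 68.2 − 41.5 = 26.7; midpoint Q̄ = (41.5 + 68.2)/2 = 54.85.
ΔI = 27190 − 22050 = 5140; midpoint Ī = (22050 + 27190)/2 = 24620.
η = (ΔQ/Q̄) ÷ (ΔI/Ī) = (26.7/54.85) ÷ (5140/24620) = 2.332.
η > 1 ⇒ luxury.

2.332 (luxury)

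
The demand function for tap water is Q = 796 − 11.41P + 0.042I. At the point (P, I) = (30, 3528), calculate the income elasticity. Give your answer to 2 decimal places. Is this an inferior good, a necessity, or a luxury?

At P = 30, I = 3528: Q = 601.876.
Holding P constant, ∂Q/∂I = 0.042.
η_I = (∂Q/∂I)·(I/Q) = 0.042 × (3528/601.876) = 0.25.
Since 0 < η < 1, this is a necessity.

0.25 (necessity)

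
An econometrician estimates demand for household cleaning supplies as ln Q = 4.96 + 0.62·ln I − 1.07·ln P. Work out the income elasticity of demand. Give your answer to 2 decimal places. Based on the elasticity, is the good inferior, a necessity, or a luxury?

In a log-linear demand, the coefficient on ln I is the income elasticity.
So η = 0.62.
0 < η < 1 ⇒ necessity.

0.62 (necessity)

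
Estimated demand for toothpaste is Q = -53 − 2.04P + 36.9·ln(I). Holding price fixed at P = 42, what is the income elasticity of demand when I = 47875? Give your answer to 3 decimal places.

At P = 42, I = 47875: Q = 258.967.
Holding P constant, ∂Q/∂I = 36.9/I = 0.000770757.
η_I = (∂Q/∂I)·(I/Q) = 0.000770757 × (47875/258.967) = 0.142.

0.142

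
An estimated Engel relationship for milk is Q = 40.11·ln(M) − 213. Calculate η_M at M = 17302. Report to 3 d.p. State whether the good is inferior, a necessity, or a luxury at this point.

At M = 17302: Q = 178.417.
dQ/dM = 40.11/M = 0.00231823 at this income.
η = (dQ/dM)·(M/Q) = 0.00231823 × (17302/178.417) = 0.225.
Since 0 < η < 1, the good is a necessity.

0.225 (necessity)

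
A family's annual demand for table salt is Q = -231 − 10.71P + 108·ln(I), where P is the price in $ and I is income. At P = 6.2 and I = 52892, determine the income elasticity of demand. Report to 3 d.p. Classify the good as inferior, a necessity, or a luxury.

At P = 6.2, I = 52892: Q = 877.207.
Holding P constant, ∂Q/∂I = 108/I = 0.0020419.
η_I = (∂Q/∂I)·(I/Q) = 0.0020419 × (52892/877.207) = 0.123.
Since 0 < η < 1, this is a necessity.

0.123 (necessity)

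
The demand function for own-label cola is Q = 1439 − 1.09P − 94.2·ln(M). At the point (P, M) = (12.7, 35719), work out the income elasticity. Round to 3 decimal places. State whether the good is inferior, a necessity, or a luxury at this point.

-0.215 (inferior good)

At P = 12.7, M = 35719: Q = 437.617.
Holding P constant, ∂Q/∂M = -94.2/M = -0.00263725.
η_M = (∂Q/∂M)·(M/Q) = -0.00263725 × (35719/437.617) = -0.215.
Since η < 0, this is an inferior good.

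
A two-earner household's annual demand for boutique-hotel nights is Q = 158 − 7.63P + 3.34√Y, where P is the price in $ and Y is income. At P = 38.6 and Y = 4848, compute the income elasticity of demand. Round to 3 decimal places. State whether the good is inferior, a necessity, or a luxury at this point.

1.211 (luxury)

At P = 38.6, Y = 4848: Q = 96.038.
Holding P constant, ∂Q/∂Y = 3.34/(2√Y) = 0.0239847.
η_Y = (∂Q/∂Y)·(Y/Q) = 0.0239847 × (4848/96.038) = 1.211.
Since η > 1, this is a luxury.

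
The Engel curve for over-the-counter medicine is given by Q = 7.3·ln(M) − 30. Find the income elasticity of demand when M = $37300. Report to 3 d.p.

0.156

At M = 37300: Q = 46.845.
dQ/dM = 7.3/M = 0.00019571 at this income.
η = (dQ/dM)·(M/Q) = 0.00019571 × (37300/46.845) = 0.156.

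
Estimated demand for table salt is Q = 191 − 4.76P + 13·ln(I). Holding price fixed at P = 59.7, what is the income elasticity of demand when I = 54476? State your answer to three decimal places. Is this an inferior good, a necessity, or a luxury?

At P = 59.7, I = 54476: Q = 48.600.
Holding P constant, ∂Q/∂I = 13/I = 0.000238637.
η_I = (∂Q/∂I)·(I/Q) = 0.000238637 × (54476/48.600) = 0.267.
Since 0 < η < 1, this is a necessity.

0.267 (necessity)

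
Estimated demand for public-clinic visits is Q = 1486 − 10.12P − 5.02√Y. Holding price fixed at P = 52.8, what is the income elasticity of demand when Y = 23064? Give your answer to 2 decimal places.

-2.01

At P = 52.8, Y = 23064: Q = 189.285.
Holding P constant, ∂Q/∂Y = -5.02/(2√Y) = -0.0165275.
η_Y = (∂Q/∂Y)·(Y/Q) = -0.0165275 × (23064/189.285) = -2.01.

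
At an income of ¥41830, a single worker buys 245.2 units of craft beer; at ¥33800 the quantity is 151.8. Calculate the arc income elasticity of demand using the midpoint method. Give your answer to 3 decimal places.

ΔQ = 151.8 − 245.2 = -93.4; midpoint Q̄ = (245.2 + 151.8)/2 = 198.5.
ΔI = 33800 − 41830 = -8030; midpoint Ī = (41830 + 33800)/2 = 37815.
η = (ΔQ/Q̄) ÷ (ΔI/Ī) = (-93.4/198.5) ÷ (-8030/37815) = 2.216.

2.216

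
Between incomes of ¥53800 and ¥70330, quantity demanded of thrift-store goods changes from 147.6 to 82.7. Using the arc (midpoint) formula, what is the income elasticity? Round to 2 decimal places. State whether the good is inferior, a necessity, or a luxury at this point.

-2.12 (inferior good)

ΔQ = 82.7 − 147.6 = -64.9; midpoint Q̄ = (147.6 + 82.7)/2 = 115.15.
ΔI = 70330 − 53800 = 16530; midpoint Ī = (53800 + 70330)/2 = 62065.
η = (ΔQ/Q̄) ÷ (ΔI/Ī) = (-64.9/115.15) ÷ (16530/62065) = -2.12.
η < 0 ⇒ inferior good.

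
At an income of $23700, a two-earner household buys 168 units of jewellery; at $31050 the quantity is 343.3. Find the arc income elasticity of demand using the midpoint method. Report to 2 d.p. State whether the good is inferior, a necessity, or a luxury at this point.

2.55 (luxury)

ΔQ = 343.3 − 168 = 175.3; midpoint Q̄ = (168 + 343.3)/2 = 255.65.
ΔI = 31050 − 23700 = 7350; midpoint Ī = (23700 + 31050)/2 = 27375.
η = (ΔQ/Q̄) ÷ (ΔI/Ī) = (175.3/255.65) ÷ (7350/27375) = 2.55.
η > 1 ⇒ luxury.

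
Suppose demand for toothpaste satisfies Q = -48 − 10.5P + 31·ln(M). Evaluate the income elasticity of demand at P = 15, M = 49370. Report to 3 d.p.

0.239

At P = 15, M = 49370: Q = 129.520.
Holding P constant, ∂Q/∂M = 31/M = 0.000627912.
η_M = (∂Q/∂M)·(M/Q) = 0.000627912 × (49370/129.520) = 0.239.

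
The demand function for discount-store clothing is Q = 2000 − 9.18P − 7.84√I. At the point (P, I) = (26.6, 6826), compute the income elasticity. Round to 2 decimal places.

-0.29

At P = 26.6, I = 6826: Q = 1108.074.
Holding P constant, ∂Q/∂I = -7.84/(2√I) = -0.0474464.
η_I = (∂Q/∂I)·(I/Q) = -0.0474464 × (6826/1108.074) = -0.29.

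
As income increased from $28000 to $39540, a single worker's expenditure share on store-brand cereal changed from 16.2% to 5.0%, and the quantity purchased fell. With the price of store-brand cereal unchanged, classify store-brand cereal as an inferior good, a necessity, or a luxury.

inferior good

Quantity demanded falls as income rises, so η < 0.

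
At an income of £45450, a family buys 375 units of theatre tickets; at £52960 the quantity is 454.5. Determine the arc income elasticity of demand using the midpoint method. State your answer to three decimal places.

1.256

ΔQ = 454.5 − 375 = 79.5; midpoint Q̄ = (375 + 454.5)/2 = 414.75.
ΔI = 52960 − 45450 = 7510; midpoint Ī = (45450 + 52960)/2 = 49205.
η = (ΔQ/Q̄) ÷ (ΔI/Ī) = (79.5/414.75) ÷ (7510/49205) = 1.256.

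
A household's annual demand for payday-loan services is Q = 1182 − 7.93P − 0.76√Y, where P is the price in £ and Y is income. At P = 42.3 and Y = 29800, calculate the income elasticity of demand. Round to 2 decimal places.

At P = 42.3, Y = 29800: Q = 715.365.
Holding P constant, ∂Q/∂Y = -0.76/(2√Y) = -0.00220128.
η_Y = (∂Q/∂Y)·(Y/Q) = -0.00220128 × (29800/715.365) = -0.09.

-0.09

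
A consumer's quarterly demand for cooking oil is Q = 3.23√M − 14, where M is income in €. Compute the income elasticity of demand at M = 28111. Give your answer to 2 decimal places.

At M = 28111: Q = 527.553.
dQ/dM = 3.23/(2√M) = 0.0096324 at this income.
η = (dQ/dM)·(M/Q) = 0.0096324 × (28111/527.553) = 0.51.

0.51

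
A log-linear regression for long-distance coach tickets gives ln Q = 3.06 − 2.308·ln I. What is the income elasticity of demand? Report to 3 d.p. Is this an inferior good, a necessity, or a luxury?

In a log-linear demand, the coefficient on ln I is the income elasticity.
So η = -2.308.
η < 0 ⇒ inferior good.

-2.308 (inferior good)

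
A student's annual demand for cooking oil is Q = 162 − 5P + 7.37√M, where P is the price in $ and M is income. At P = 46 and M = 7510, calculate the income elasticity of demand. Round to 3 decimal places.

At P = 46, M = 7510: Q = 570.686.
Holding P constant, ∂Q/∂M = 7.37/(2√M) = 0.0425224.
η_M = (∂Q/∂M)·(M/Q) = 0.0425224 × (7510/570.686) = 0.560.

0.560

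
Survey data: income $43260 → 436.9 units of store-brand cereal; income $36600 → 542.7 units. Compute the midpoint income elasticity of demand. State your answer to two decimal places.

-1.30

ΔQ = 542.7 − 436.9 = 105.8; midpoint Q̄ = (436.9 + 542.7)/2 = 489.8.
ΔI = 36600 − 43260 = -6660; midpoint Ī = (43260 + 36600)/2 = 39930.
η = (ΔQ/Q̄) ÷ (ΔI/Ī) = (105.8/489.8) ÷ (-6660/39930) = -1.30.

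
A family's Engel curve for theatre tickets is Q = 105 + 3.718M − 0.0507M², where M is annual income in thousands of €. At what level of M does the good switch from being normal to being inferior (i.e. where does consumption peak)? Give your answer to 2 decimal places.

dQ/dM = 3.718 − 0.1014M.
The good is inferior where dQ/dM < 0. Setting dQ/dM = 0 gives M = 3.718 / 0.1014 = 36.67.

36.67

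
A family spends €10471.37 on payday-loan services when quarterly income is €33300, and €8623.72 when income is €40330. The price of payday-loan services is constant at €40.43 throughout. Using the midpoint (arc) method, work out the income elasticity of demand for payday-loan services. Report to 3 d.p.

-1.013

With a constant price, Q₁ = 10471.37/40.43 = 259.000 and Q₂ = 8623.72/40.43 = 213.300 (equivalently, work directly with expenditure since P cancels).
Midpoint %ΔQ = (8623.72 − 10471.37)/9547.55 = -0.19352; midpoint %ΔI = (40330 − 33300)/36815 = 0.19095.
η = -0.19352 / 0.19095 = -1.013.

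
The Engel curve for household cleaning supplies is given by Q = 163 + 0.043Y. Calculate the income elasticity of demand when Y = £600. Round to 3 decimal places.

At Y = 600: Q = 188.800.
dQ/dY = 0.043.
η = (dQ/dY)·(Y/Q) = 0.043 × (600/188.800) = 0.137.

0.137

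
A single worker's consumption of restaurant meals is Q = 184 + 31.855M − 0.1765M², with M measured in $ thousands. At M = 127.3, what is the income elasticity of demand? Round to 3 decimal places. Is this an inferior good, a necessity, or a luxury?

At M = 127.3: Q = 1378.9078.
dQ/dM = 31.855 − 0.353M = -13.08190.
η = (dQ/dM)·(M/Q) = -13.08190 × (127.3/1378.9078) = -1.208.
η < 0 ⇒ inferior good.

-1.208 (inferior good)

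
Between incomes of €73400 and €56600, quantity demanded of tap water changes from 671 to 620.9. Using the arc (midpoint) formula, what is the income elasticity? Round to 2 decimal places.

0.30

ΔQ = 620.9 − 671 = -50.1; midpoint Q̄ = (671 + 620.9)/2 = 645.95.
ΔI = 56600 − 73400 = -16800; midpoint Ī = (73400 + 56600)/2 = 65000.
η = (ΔQ/Q̄) ÷ (ΔI/Ī) = (-50.1/645.95) ÷ (-16800/65000) = 0.30.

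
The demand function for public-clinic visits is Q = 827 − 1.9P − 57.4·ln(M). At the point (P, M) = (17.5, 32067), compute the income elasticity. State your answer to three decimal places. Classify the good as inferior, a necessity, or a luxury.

At P = 17.5, M = 32067: Q = 198.192.
Holding P constant, ∂Q/∂M = -57.4/M = -0.00179.
η_M = (∂Q/∂M)·(M/Q) = -0.00179 × (32067/198.192) = -0.290.
Since η < 0, this is an inferior good.

-0.290 (inferior good)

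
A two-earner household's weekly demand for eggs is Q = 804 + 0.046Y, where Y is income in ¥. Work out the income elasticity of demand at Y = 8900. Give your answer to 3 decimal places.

At Y = 8900: Q = 1213.400.
dQ/dY = 0.046.
η = (dQ/dY)·(Y/Q) = 0.046 × (8900/1213.400) = 0.337.

0.337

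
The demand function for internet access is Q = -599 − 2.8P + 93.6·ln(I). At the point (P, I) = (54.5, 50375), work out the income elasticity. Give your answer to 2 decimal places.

At P = 54.5, I = 50375: Q = 261.831.
Holding P constant, ∂Q/∂I = 93.6/I = 0.00185806.
η_I = (∂Q/∂I)·(I/Q) = 0.00185806 × (50375/261.831) = 0.36.

0.36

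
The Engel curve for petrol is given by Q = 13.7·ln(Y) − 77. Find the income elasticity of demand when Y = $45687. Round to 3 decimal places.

0.196

At Y = 45687: Q = 69.995.
dQ/dY = 13.7/Y = 0.000299866 at this income.
η = (dQ/dY)·(Y/Q) = 0.000299866 × (45687/69.995) = 0.196.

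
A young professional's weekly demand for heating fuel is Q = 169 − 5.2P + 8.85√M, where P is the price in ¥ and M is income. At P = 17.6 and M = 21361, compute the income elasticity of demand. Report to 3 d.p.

At P = 17.6, M = 21361: Q = 1370.943.
Holding P constant, ∂Q/∂M = 8.85/(2√M) = 0.0302763.
η_M = (∂Q/∂M)·(M/Q) = 0.0302763 × (21361/1370.943) = 0.472.

0.472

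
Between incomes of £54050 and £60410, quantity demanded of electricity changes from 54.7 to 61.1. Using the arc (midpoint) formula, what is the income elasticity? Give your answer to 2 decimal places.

ΔQ = 61.1 − 54.7 = 6.4; midpoint Q̄ = (54.7 + 61.1)/2 = 57.9.
ΔI = 60410 − 54050 = 6360; midpoint Ī = (54050 + 60410)/2 = 57230.
η = (ΔQ/Q̄) ÷ (ΔI/Ī) = (6.4/57.9) ÷ (6360/57230) = 0.99.

0.99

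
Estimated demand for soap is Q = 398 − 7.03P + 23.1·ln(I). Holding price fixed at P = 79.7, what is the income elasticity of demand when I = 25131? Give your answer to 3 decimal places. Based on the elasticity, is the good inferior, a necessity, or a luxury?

At P = 79.7, I = 25131: Q = 71.755.
Holding P constant, ∂Q/∂I = 23.1/I = 0.000919183.
η_I = (∂Q/∂I)·(I/Q) = 0.000919183 × (25131/71.755) = 0.322.
Since 0 < η < 1, this is a necessity.

0.322 (necessity)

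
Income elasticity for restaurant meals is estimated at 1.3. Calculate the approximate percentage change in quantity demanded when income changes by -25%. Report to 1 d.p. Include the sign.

-32.5%

%ΔQ ≈ η × %ΔI = 1.3 × (-25%) = -32.5%.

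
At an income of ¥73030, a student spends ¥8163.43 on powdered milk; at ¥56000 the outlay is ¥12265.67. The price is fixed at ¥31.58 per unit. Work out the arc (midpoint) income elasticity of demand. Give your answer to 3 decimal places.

With a constant price, Q₁ = 8163.43/31.58 = 258.500 and Q₂ = 12265.67/31.58 = 388.400 (equivalently, work directly with expenditure since P cancels).
Midpoint %ΔQ = (12265.67 − 8163.43)/10214.55 = 0.40161; midpoint %ΔI = (56000 − 73030)/64515 = -0.26397.
η = 0.40161 / -0.26397 = -1.521.

-1.521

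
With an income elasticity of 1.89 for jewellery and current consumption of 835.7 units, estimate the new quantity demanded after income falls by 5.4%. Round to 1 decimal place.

750.4

%ΔQ ≈ η × %ΔI = 1.89 × (-5.4%) = -10.206%.
New Q ≈ 835.7 × (1 − 0.10206) = 750.4.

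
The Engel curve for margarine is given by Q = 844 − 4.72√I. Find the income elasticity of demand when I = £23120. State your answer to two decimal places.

At I = 23120: Q = 126.312.
dQ/dI = -4.72/(2√I) = -0.0155209 at this income.
η = (dQ/dI)·(I/Q) = -0.0155209 × (23120/126.312) = -2.84.

-2.84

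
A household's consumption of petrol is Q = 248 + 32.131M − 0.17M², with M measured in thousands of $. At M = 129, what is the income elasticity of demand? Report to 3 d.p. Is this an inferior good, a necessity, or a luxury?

At M = 129: Q = 1563.9290.
dQ/dM = 32.131 − 0.34M = -11.72900.
η = (dQ/dM)·(M/Q) = -11.72900 × (129/1563.9290) = -0.967.
η < 0 ⇒ inferior good.

-0.967 (inferior good)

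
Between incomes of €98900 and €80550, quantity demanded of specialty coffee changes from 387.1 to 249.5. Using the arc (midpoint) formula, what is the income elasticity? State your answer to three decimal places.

ΔQ = 249.5 − 387.1 = -137.6; midpoint Q̄ = (387.1 + 249.5)/2 = 318.3.
ΔI = 80550 − 98900 = -18350; midpoint Ī = (98900 + 80550)/2 = 89725.
η = (ΔQ/Q̄) ÷ (ΔI/Ī) = (-137.6/318.3) ÷ (-18350/89725) = 2.114.

2.114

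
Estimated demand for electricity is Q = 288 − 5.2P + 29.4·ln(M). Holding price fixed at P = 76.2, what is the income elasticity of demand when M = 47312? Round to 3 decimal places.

0.141

At P = 76.2, M = 47312: Q = 208.237.
Holding P constant, ∂Q/∂M = 29.4/M = 0.000621407.
η_M = (∂Q/∂M)·(M/Q) = 0.000621407 × (47312/208.237) = 0.141.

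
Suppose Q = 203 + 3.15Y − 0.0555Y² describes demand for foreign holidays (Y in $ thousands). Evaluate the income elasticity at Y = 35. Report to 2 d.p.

At Y = 35: Q = 245.2625.
dQ/dY = 3.15 − 0.111Y = -0.73500.
η = (dQ/dY)·(Y/Q) = -0.73500 × (35/245.2625) = -0.10.

-0.10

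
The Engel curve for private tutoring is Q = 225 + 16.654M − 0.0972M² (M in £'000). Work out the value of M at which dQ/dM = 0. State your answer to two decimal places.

dQ/dM = 16.654 − 0.1944M.
The good is inferior where dQ/dM < 0. Setting dQ/dM = 0 gives M = 16.654 / 0.1944 = 85.67.

85.67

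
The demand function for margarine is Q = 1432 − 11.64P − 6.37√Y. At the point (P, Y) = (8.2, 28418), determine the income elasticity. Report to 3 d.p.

-2.044

At P = 8.2, Y = 28418: Q = 262.720.
Holding P constant, ∂Q/∂Y = -6.37/(2√Y) = -0.0188935.
η_Y = (∂Q/∂Y)·(Y/Q) = -0.0188935 × (28418/262.720) = -2.044.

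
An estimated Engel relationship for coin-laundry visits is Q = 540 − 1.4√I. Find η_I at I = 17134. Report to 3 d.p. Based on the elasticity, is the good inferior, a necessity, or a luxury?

-0.257 (inferior good)

At I = 17134: Q = 356.744.
dQ/dI = -1.4/(2√I) = -0.00534772 at this income.
η = (dQ/dI)·(I/Q) = -0.00534772 × (17134/356.744) = -0.257.
Since η < 0, the good is an inferior good.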